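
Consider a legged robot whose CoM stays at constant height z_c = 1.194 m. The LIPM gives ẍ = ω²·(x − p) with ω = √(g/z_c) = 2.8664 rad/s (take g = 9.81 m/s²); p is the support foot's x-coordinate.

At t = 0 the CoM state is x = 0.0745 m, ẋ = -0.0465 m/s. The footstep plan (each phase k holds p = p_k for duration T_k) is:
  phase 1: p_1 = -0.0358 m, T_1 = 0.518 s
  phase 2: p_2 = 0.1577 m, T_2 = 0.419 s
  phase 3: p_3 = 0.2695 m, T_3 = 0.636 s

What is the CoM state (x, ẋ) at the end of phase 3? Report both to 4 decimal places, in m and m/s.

x = 2.1918, ẋ = 5.5847

phase 1: p=-0.0358, T=0.518, ωT=1.484795, cosh=2.320305, sinh=2.093756; start (x,ẋ)=(0.074500, -0.046500) → end (x,ẋ)=(0.186164, 0.554076)
phase 2: p=0.1577, T=0.419, ωT=1.201022, cosh=1.812199, sinh=1.511312; start (x,ẋ)=(0.186164, 0.554076) → end (x,ẋ)=(0.501419, 1.127402)
phase 3: p=0.2695, T=0.636, ωT=1.823030, cosh=3.176063, sinh=3.014527; start (x,ẋ)=(0.501419, 1.127402) → end (x,ẋ)=(2.191752, 5.584675)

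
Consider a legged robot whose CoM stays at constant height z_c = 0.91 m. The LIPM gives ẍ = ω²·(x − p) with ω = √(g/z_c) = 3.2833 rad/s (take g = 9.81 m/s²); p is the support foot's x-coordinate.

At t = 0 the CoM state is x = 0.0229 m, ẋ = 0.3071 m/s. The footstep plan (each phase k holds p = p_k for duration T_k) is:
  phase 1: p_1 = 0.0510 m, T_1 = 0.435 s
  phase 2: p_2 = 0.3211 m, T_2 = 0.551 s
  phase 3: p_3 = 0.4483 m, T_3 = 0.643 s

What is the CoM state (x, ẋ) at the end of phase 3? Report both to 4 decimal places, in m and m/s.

phase 1: p=0.0510, T=0.435, ωT=1.428235, cosh=2.205532, sinh=1.965800; start (x,ẋ)=(0.022900, 0.307100) → end (x,ẋ)=(0.172894, 0.495953)
phase 2: p=0.3211, T=0.551, ωT=1.809098, cosh=3.134371, sinh=2.970569; start (x,ẋ)=(0.172894, 0.495953) → end (x,ẋ)=(0.305280, 0.109003)
phase 3: p=0.4483, T=0.643, ωT=2.111162, cosh=4.189464, sinh=4.068367; start (x,ẋ)=(0.305280, 0.109003) → end (x,ẋ)=(-0.015811, -1.453751)

x = -0.0158, ẋ = -1.4538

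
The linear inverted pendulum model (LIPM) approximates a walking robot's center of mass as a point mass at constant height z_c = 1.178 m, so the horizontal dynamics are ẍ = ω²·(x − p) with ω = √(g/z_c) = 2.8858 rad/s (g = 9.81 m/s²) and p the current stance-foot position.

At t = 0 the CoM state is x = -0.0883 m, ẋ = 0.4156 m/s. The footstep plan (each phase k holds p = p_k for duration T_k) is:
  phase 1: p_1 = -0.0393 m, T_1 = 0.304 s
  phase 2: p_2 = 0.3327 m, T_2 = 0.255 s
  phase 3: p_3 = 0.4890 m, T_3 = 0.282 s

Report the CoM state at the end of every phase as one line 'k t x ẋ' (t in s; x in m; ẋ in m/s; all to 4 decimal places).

1 0.3040 0.0348 0.4455
2 0.5590 0.0745 -0.1197
3 0.8410 -0.1080 -1.2459

phase 1: p=-0.0393, T=0.304, ωT=0.877283, cosh=1.410135, sinh=0.994224; start (x,ẋ)=(-0.088300, 0.415600) → end (x,ẋ)=(0.034787, 0.445465)
phase 2: p=0.3327, T=0.255, ωT=0.735879, cosh=1.283200, sinh=0.804116; start (x,ẋ)=(0.034787, 0.445465) → end (x,ẋ)=(0.074545, -0.119692)
phase 3: p=0.4890, T=0.282, ωT=0.813796, cosh=1.349815, sinh=0.906642; start (x,ẋ)=(0.074545, -0.119692) → end (x,ẋ)=(-0.108042, -1.245937)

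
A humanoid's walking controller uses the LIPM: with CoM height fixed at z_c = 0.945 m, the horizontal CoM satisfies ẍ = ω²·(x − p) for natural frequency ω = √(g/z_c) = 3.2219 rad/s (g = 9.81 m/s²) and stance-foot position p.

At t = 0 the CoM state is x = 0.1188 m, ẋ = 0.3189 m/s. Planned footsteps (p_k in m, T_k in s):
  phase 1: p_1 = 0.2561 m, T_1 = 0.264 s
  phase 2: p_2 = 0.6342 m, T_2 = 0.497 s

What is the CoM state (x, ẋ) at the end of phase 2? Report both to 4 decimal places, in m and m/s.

phase 1: p=0.2561, T=0.264, ωT=0.850582, cosh=1.384087, sinh=0.956921; start (x,ẋ)=(0.118800, 0.318900) → end (x,ẋ)=(0.160780, 0.018075)
phase 2: p=0.6342, T=0.497, ωT=1.601284, cosh=2.580518, sinh=2.378880; start (x,ẋ)=(0.160780, 0.018075) → end (x,ẋ)=(-0.574123, -3.581892)

x = -0.5741, ẋ = -3.5819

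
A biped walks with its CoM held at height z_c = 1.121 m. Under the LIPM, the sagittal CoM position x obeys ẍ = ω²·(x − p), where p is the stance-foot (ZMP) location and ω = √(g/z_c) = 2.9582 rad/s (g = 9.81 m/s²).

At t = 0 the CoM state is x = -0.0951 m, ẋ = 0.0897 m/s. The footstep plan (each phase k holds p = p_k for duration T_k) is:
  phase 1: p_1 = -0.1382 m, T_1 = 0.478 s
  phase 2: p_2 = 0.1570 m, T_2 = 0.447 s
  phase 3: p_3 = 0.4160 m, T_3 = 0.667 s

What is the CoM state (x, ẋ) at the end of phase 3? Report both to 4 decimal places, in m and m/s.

x = -0.4479, ẋ = -2.4170

phase 1: p=-0.1382, T=0.478, ωT=1.414020, cosh=2.177808, sinh=1.934644; start (x,ẋ)=(-0.095100, 0.089700) → end (x,ẋ)=(0.014327, 0.442014)
phase 2: p=0.1570, T=0.447, ωT=1.322315, cosh=2.009308, sinh=1.742791; start (x,ẋ)=(0.014327, 0.442014) → end (x,ẋ)=(0.130733, 0.152586)
phase 3: p=0.4160, T=0.667, ωT=1.973119, cosh=3.666051, sinh=3.527029; start (x,ẋ)=(0.130733, 0.152586) → end (x,ẋ)=(-0.447877, -2.416990)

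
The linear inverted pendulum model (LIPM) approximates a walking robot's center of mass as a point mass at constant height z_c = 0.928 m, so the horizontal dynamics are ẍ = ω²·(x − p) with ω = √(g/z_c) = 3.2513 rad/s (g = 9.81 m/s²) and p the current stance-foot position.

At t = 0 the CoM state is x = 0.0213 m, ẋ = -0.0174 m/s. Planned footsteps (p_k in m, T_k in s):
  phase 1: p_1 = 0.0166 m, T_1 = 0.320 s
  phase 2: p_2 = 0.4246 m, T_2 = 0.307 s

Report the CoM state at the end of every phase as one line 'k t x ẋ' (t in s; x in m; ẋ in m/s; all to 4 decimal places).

phase 1: p=0.0166, T=0.320, ωT=1.040416, cosh=1.591851, sinh=1.238543; start (x,ẋ)=(0.021300, -0.017400) → end (x,ẋ)=(0.017453, -0.008772)
phase 2: p=0.4246, T=0.307, ωT=0.998149, cosh=1.540908, sinh=1.172347; start (x,ẋ)=(0.017453, -0.008772) → end (x,ẋ)=(-0.205938, -1.565418)

1 0.3200 0.0175 -0.0088
2 0.6270 -0.2059 -1.5654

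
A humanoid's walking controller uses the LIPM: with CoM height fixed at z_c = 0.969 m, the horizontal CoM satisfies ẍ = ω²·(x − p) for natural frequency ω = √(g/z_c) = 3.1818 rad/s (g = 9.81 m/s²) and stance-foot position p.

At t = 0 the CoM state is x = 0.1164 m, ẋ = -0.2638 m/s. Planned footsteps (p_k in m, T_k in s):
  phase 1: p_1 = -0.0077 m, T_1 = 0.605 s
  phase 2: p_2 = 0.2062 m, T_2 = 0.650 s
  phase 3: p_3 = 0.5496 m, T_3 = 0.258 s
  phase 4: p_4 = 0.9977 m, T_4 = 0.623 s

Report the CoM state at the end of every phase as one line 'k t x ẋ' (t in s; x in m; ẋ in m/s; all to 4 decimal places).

phase 1: p=-0.0077, T=0.605, ωT=1.924989, cosh=3.500475, sinh=3.354598; start (x,ẋ)=(0.116400, -0.263800) → end (x,ẋ)=(0.148582, 0.401176)
phase 2: p=0.2062, T=0.650, ωT=2.068170, cosh=4.018375, sinh=3.891959; start (x,ẋ)=(0.148582, 0.401176) → end (x,ẋ)=(0.465387, 0.898572)
phase 3: p=0.5496, T=0.258, ωT=0.820904, cosh=1.356294, sinh=0.916260; start (x,ẋ)=(0.465387, 0.898572) → end (x,ẋ)=(0.694143, 0.973217)
phase 4: p=0.9977, T=0.623, ωT=1.982261, cosh=3.698449, sinh=3.560691; start (x,ẋ)=(0.694143, 0.973217) → end (x,ẋ)=(0.964120, 0.160276)

1 0.6050 0.1486 0.4012
2 1.2550 0.4654 0.8986
3 1.5130 0.6941 0.9732
4 2.1360 0.9641 0.1603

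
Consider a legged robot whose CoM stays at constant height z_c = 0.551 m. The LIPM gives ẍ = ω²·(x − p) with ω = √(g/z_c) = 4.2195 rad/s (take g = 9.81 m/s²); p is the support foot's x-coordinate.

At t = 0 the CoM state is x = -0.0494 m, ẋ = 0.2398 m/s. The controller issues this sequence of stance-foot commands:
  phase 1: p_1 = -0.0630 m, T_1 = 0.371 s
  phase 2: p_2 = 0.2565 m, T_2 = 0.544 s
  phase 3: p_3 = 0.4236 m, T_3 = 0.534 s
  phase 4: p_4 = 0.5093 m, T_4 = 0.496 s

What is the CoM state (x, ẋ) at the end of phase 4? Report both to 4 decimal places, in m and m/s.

phase 1: p=-0.0630, T=0.371, ωT=1.565435, cosh=2.496875, sinh=2.287878; start (x,ẋ)=(-0.049400, 0.239800) → end (x,ẋ)=(0.100981, 0.730041)
phase 2: p=0.2565, T=0.544, ωT=2.295408, cosh=5.014603, sinh=4.913883; start (x,ẋ)=(0.100981, 0.730041) → end (x,ẋ)=(0.326813, 0.436310)
phase 3: p=0.4236, T=0.534, ωT=2.253213, cosh=4.811665, sinh=4.706604; start (x,ẋ)=(0.326813, 0.436310) → end (x,ẋ)=(0.444573, 0.177240)
phase 4: p=0.5093, T=0.496, ωT=2.092872, cosh=4.115750, sinh=3.992418; start (x,ẋ)=(0.444573, 0.177240) → end (x,ẋ)=(0.410601, -0.360916)

x = 0.4106, ẋ = -0.3609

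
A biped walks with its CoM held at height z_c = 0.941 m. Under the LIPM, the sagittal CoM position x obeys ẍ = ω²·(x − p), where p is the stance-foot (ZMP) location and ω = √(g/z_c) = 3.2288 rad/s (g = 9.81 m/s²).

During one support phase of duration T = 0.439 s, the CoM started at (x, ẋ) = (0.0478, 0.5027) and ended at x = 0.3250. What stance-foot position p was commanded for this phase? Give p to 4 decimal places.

ωT = 3.2288·0.439 = 1.417443; cosh(ωT) = 2.184444, sinh(ωT) = 1.942112
x(T) = p + (x₀−p)·cosh(ωT) + (ẋ₀/ω)·sinh(ωT) ⇒ p·(1 − cosh) = x(T) − x₀·cosh − (ẋ₀/ω)·sinh
numerator   = 0.3250 − (0.0478)·2.184444 − (0.5027/3.2288)·1.942112 = -0.081789
denominator = 1 − 2.184444 = -1.184444
p = -0.081789 / -1.184444 = 0.0691

p = 0.0691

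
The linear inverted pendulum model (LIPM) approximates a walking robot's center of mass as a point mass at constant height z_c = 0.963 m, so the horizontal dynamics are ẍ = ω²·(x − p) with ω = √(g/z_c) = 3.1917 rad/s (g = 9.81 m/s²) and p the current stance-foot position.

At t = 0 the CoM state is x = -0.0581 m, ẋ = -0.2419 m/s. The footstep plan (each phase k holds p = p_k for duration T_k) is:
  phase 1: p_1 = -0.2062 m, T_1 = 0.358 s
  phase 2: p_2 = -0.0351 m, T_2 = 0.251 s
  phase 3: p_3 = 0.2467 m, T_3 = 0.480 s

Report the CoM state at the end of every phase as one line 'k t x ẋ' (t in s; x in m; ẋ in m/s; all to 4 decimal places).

phase 1: p=-0.2062, T=0.358, ωT=1.142629, cosh=1.726989, sinh=1.408009; start (x,ẋ)=(-0.058100, -0.241900) → end (x,ẋ)=(-0.057146, 0.247794)
phase 2: p=-0.0351, T=0.251, ωT=0.801117, cosh=1.338428, sinh=0.889600; start (x,ẋ)=(-0.057146, 0.247794) → end (x,ẋ)=(0.004458, 0.269058)
phase 3: p=0.2467, T=0.480, ωT=1.532016, cosh=2.421798, sinh=2.205698; start (x,ẋ)=(0.004458, 0.269058) → end (x,ẋ)=(-0.154022, -1.053760)

1 0.3580 -0.0571 0.2478
2 0.6090 0.0045 0.2691
3 1.0890 -0.1540 -1.0538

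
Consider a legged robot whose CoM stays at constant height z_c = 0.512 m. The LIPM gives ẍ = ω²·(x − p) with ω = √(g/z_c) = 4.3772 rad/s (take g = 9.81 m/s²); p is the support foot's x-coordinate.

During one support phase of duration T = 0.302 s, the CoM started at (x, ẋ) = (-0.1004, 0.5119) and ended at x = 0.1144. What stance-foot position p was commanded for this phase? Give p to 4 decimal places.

p = -0.1114

ωT = 4.3772·0.302 = 1.321914; cosh(ωT) = 2.008610, sinh(ωT) = 1.741985
x(T) = p + (x₀−p)·cosh(ωT) + (ẋ₀/ω)·sinh(ωT) ⇒ p·(1 − cosh) = x(T) − x₀·cosh − (ẋ₀/ω)·sinh
numerator   = 0.1144 − (-0.1004)·2.008610 − (0.5119/4.3772)·1.741985 = 0.112345
denominator = 1 − 2.008610 = -1.008610
p = 0.112345 / -1.008610 = -0.1114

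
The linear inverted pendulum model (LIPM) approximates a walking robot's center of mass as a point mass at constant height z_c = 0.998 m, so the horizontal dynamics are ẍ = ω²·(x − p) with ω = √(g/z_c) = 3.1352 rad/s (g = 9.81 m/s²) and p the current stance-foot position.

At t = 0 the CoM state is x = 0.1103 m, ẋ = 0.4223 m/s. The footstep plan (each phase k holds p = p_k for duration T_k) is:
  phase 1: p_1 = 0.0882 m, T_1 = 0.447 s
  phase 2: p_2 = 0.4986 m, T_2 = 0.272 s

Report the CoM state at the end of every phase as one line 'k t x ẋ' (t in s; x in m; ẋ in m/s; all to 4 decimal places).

phase 1: p=0.0882, T=0.447, ωT=1.401434, cosh=2.153632, sinh=1.907389; start (x,ẋ)=(0.110300, 0.422300) → end (x,ẋ)=(0.392714, 1.041638)
phase 2: p=0.4986, T=0.272, ωT=0.852774, cosh=1.386189, sinh=0.959958; start (x,ẋ)=(0.392714, 1.041638) → end (x,ẋ)=(0.670758, 1.125225)

1 0.4470 0.3927 1.0416
2 0.7190 0.6708 1.1252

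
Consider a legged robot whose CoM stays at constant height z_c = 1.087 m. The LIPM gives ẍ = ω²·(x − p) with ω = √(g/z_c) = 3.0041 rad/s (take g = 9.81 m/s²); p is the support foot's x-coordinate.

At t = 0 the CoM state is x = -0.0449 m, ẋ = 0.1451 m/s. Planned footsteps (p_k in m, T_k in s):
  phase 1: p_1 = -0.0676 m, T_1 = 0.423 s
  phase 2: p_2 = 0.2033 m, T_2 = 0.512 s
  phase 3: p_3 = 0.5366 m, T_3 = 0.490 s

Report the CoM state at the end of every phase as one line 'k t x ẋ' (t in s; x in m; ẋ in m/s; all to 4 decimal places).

phase 1: p=-0.0676, T=0.423, ωT=1.270734, cosh=1.922047, sinh=1.641421; start (x,ẋ)=(-0.044900, 0.145100) → end (x,ẋ)=(0.055312, 0.390823)
phase 2: p=0.2033, T=0.512, ωT=1.538099, cosh=2.435261, sinh=2.220472; start (x,ẋ)=(0.055312, 0.390823) → end (x,ẋ)=(0.131786, -0.035401)
phase 3: p=0.5366, T=0.490, ωT=1.472009, cosh=2.293723, sinh=2.064259; start (x,ẋ)=(0.131786, -0.035401) → end (x,ẋ)=(-0.416255, -2.591545)

1 0.4230 0.0553 0.3908
2 0.9350 0.1318 -0.0354
3 1.4250 -0.4163 -2.5915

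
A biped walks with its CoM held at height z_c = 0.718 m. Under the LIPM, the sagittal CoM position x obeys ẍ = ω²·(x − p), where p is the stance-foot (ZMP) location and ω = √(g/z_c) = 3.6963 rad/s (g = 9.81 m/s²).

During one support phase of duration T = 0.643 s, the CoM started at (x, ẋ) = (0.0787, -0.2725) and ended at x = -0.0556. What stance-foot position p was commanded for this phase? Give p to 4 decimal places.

ωT = 3.6963·0.643 = 2.376721; cosh(ωT) = 5.431193, sinh(ωT) = 5.338338
x(T) = p + (x₀−p)·cosh(ωT) + (ẋ₀/ω)·sinh(ωT) ⇒ p·(1 − cosh) = x(T) − x₀·cosh − (ẋ₀/ω)·sinh
numerator   = -0.0556 − (0.0787)·5.431193 − (-0.2725/3.6963)·5.338338 = -0.089480
denominator = 1 − 5.431193 = -4.431193
p = -0.089480 / -4.431193 = 0.0202

p = 0.0202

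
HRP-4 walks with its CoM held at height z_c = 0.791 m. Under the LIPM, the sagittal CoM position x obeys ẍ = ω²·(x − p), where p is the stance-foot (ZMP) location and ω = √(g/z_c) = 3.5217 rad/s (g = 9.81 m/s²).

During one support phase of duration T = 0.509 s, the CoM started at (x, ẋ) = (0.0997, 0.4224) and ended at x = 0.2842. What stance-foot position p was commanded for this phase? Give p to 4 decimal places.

p = 0.1791

ωT = 3.5217·0.509 = 1.792545; cosh(ωT) = 3.085626, sinh(ωT) = 2.919091
x(T) = p + (x₀−p)·cosh(ωT) + (ẋ₀/ω)·sinh(ωT) ⇒ p·(1 − cosh) = x(T) − x₀·cosh − (ẋ₀/ω)·sinh
numerator   = 0.2842 − (0.0997)·3.085626 − (0.4224/3.5217)·2.919091 = -0.373559
denominator = 1 − 3.085626 = -2.085626
p = -0.373559 / -2.085626 = 0.1791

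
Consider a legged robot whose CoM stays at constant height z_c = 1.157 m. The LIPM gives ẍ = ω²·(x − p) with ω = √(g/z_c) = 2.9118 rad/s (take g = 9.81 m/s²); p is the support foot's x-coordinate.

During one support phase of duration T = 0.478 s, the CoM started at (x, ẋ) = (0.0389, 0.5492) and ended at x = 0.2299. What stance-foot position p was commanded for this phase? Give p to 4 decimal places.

p = 0.1841

ωT = 2.9118·0.478 = 1.391840; cosh(ωT) = 2.135432, sinh(ωT) = 1.886814
x(T) = p + (x₀−p)·cosh(ωT) + (ẋ₀/ω)·sinh(ωT) ⇒ p·(1 − cosh) = x(T) − x₀·cosh − (ẋ₀/ω)·sinh
numerator   = 0.2299 − (0.0389)·2.135432 − (0.5492/2.9118)·1.886814 = -0.209044
denominator = 1 − 2.135432 = -1.135432
p = -0.209044 / -1.135432 = 0.1841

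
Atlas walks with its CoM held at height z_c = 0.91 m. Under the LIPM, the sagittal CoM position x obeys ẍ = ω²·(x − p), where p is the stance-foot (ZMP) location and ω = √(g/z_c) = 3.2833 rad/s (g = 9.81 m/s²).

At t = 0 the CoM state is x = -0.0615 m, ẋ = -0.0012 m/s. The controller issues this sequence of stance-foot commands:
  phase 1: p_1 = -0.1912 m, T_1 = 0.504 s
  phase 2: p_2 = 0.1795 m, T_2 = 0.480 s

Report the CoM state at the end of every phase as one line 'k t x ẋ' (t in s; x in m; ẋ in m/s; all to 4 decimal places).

phase 1: p=-0.1912, T=0.504, ωT=1.654783, cosh=2.711540, sinh=2.520406; start (x,ẋ)=(-0.061500, -0.001200) → end (x,ẋ)=(0.159566, 1.070046)
phase 2: p=0.1795, T=0.480, ωT=1.575984, cosh=2.521151, sinh=2.314347; start (x,ẋ)=(0.159566, 1.070046) → end (x,ẋ)=(0.883501, 2.546271)

1 0.5040 0.1596 1.0700
2 0.9840 0.8835 2.5463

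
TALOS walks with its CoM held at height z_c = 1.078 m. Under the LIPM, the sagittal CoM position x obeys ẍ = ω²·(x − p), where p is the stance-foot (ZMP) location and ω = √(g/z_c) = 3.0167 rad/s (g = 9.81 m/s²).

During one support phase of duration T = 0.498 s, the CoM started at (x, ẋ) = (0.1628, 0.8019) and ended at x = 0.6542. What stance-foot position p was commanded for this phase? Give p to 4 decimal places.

ωT = 3.0167·0.498 = 1.502317; cosh(ωT) = 2.357349, sinh(ωT) = 2.134735
x(T) = p + (x₀−p)·cosh(ωT) + (ẋ₀/ω)·sinh(ωT) ⇒ p·(1 − cosh) = x(T) − x₀·cosh − (ẋ₀/ω)·sinh
numerator   = 0.6542 − (0.1628)·2.357349 − (0.8019/3.0167)·2.134735 = -0.297032
denominator = 1 − 2.357349 = -1.357349
p = -0.297032 / -1.357349 = 0.2188

p = 0.2188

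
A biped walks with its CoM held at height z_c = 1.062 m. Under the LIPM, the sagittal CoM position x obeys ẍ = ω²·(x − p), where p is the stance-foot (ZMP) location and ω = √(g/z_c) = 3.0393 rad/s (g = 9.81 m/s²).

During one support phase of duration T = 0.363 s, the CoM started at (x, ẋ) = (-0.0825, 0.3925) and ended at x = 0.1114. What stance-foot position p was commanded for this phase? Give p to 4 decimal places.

ωT = 3.0393·0.363 = 1.103266; cosh(ωT) = 1.672890, sinh(ωT) = 1.341104
x(T) = p + (x₀−p)·cosh(ωT) + (ẋ₀/ω)·sinh(ωT) ⇒ p·(1 − cosh) = x(T) − x₀·cosh − (ẋ₀/ω)·sinh
numerator   = 0.1114 − (-0.0825)·1.672890 − (0.3925/3.0393)·1.341104 = 0.076221
denominator = 1 − 1.672890 = -0.672890
p = 0.076221 / -0.672890 = -0.1133

p = -0.1133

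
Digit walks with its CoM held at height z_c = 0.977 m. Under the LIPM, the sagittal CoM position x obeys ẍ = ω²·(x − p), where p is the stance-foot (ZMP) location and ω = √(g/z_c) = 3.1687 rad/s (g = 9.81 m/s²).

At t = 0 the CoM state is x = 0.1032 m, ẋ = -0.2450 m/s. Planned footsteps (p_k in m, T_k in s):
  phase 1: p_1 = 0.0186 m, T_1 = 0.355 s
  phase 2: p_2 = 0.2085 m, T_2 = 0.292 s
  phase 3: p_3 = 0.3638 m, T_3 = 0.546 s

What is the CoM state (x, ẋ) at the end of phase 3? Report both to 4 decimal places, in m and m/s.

phase 1: p=0.0186, T=0.355, ωT=1.124888, cosh=1.702281, sinh=1.377592; start (x,ẋ)=(0.103200, -0.245000) → end (x,ẋ)=(0.056099, -0.047765)
phase 2: p=0.2085, T=0.292, ωT=0.925260, cosh=1.459477, sinh=1.063048; start (x,ẋ)=(0.056099, -0.047765) → end (x,ẋ)=(-0.029950, -0.583071)
phase 3: p=0.3638, T=0.546, ωT=1.730110, cosh=2.909270, sinh=2.732005; start (x,ẋ)=(-0.029950, -0.583071) → end (x,ẋ)=(-1.284439, -5.104965)

x = -1.2844, ẋ = -5.1050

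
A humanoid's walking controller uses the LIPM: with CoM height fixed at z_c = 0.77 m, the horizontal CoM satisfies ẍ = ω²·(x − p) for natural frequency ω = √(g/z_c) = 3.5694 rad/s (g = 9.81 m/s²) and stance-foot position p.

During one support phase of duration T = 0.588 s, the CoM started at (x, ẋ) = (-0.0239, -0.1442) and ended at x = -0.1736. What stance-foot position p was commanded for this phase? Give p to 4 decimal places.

p = -0.0279

ωT = 3.5694·0.588 = 2.098807; cosh(ωT) = 4.139519, sinh(ωT) = 4.016916
x(T) = p + (x₀−p)·cosh(ωT) + (ẋ₀/ω)·sinh(ωT) ⇒ p·(1 − cosh) = x(T) − x₀·cosh − (ẋ₀/ω)·sinh
numerator   = -0.1736 − (-0.0239)·4.139519 − (-0.1442/3.5694)·4.016916 = 0.087614
denominator = 1 − 4.139519 = -3.139519
p = 0.087614 / -3.139519 = -0.0279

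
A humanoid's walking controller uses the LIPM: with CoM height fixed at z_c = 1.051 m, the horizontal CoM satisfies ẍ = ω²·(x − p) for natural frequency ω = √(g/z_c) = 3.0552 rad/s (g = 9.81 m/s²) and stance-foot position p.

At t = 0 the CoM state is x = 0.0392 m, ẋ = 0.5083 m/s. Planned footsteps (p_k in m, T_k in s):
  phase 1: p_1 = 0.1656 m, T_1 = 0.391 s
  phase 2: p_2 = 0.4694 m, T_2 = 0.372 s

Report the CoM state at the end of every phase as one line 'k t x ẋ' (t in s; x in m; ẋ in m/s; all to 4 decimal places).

phase 1: p=0.1656, T=0.391, ωT=1.194583, cosh=1.802506, sinh=1.499675; start (x,ẋ)=(0.039200, 0.508300) → end (x,ẋ)=(0.187267, 0.337073)
phase 2: p=0.4694, T=0.372, ωT=1.136534, cosh=1.718440, sinh=1.397511; start (x,ẋ)=(0.187267, 0.337073) → end (x,ẋ)=(0.138756, -0.625375)

1 0.3910 0.1873 0.3371
2 0.7630 0.1388 -0.6254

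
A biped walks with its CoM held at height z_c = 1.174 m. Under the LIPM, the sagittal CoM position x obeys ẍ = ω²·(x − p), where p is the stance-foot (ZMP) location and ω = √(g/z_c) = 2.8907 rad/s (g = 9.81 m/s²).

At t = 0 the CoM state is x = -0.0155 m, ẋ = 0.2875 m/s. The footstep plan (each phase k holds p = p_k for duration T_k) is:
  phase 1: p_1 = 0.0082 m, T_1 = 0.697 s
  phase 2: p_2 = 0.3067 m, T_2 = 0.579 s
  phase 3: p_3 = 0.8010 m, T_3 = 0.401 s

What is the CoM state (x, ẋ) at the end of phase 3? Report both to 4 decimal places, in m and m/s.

phase 1: p=0.0082, T=0.697, ωT=2.014818, cosh=3.816353, sinh=3.683008; start (x,ẋ)=(-0.015500, 0.287500) → end (x,ẋ)=(0.284053, 0.844880)
phase 2: p=0.3067, T=0.579, ωT=1.673715, cosh=2.759745, sinh=2.572196; start (x,ẋ)=(0.284053, 0.844880) → end (x,ẋ)=(0.995989, 2.163263)
phase 3: p=0.8010, T=0.401, ωT=1.159171, cosh=1.750518, sinh=1.436771; start (x,ẋ)=(0.995989, 2.163263) → end (x,ẋ)=(2.217544, 4.596673)

x = 2.2175, ẋ = 4.5967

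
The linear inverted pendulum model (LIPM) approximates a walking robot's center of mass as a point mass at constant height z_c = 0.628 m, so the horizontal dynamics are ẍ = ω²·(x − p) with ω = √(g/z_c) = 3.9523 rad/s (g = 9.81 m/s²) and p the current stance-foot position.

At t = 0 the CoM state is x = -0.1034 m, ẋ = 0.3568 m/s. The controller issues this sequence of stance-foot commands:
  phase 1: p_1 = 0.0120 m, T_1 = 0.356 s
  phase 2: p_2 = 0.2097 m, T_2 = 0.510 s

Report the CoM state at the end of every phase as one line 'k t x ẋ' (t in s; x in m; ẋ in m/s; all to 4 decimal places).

1 0.3560 -0.0645 -0.1032
2 0.8660 -0.9338 -4.3889

phase 1: p=0.0120, T=0.356, ωT=1.407019, cosh=2.164317, sinh=1.919445; start (x,ẋ)=(-0.103400, 0.356800) → end (x,ẋ)=(-0.064481, -0.103222)
phase 2: p=0.2097, T=0.510, ωT=2.015673, cosh=3.819504, sinh=3.686273; start (x,ẋ)=(-0.064481, -0.103222) → end (x,ẋ)=(-0.933811, -4.388874)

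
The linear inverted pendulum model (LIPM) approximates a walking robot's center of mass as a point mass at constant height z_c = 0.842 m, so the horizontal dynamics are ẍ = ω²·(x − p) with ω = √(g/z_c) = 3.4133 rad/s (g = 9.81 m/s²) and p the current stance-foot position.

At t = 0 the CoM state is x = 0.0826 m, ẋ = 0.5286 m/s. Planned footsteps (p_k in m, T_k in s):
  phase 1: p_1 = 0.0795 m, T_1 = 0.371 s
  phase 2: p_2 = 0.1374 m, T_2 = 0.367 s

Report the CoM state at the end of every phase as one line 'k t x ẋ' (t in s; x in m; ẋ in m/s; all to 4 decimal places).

phase 1: p=0.0795, T=0.371, ωT=1.266334, cosh=1.914843, sinh=1.632980; start (x,ẋ)=(0.082600, 0.528600) → end (x,ẋ)=(0.338327, 1.029465)
phase 2: p=0.1374, T=0.367, ωT=1.252681, cosh=1.892726, sinh=1.606988; start (x,ẋ)=(0.338327, 1.029465) → end (x,ẋ)=(1.002374, 3.050607)

1 0.3710 0.3383 1.0295
2 0.7380 1.0024 3.0506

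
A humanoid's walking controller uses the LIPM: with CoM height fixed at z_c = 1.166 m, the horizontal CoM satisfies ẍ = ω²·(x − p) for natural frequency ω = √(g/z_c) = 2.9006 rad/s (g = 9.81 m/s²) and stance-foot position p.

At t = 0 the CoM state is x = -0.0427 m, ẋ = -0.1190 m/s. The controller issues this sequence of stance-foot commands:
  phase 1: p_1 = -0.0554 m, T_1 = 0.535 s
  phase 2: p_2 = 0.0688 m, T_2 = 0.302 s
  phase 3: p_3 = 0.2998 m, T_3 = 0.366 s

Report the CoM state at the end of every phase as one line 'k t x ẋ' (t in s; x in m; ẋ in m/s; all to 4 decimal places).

1 0.5350 -0.1166 -0.2104
2 0.8370 -0.2643 -0.8300
3 1.2030 -0.9774 -3.4257

phase 1: p=-0.0554, T=0.535, ωT=1.551821, cosh=2.465960, sinh=2.254098; start (x,ẋ)=(-0.042700, -0.119000) → end (x,ẋ)=(-0.116559, -0.210414)
phase 2: p=0.0688, T=0.302, ωT=0.875981, cosh=1.408842, sinh=0.992389; start (x,ẋ)=(-0.116559, -0.210414) → end (x,ẋ)=(-0.264331, -0.829999)
phase 3: p=0.2998, T=0.366, ωT=1.061620, cosh=1.618472, sinh=1.272577; start (x,ẋ)=(-0.264331, -0.829999) → end (x,ẋ)=(-0.977375, -3.425671)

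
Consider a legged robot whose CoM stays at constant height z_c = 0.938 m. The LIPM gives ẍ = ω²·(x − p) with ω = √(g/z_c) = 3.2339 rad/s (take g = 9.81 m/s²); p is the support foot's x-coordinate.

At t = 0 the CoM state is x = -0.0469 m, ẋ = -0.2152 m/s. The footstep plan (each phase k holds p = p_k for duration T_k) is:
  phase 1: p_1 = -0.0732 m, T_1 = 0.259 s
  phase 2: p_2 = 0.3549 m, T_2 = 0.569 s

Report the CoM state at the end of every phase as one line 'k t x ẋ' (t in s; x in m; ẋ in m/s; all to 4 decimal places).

phase 1: p=-0.0732, T=0.259, ωT=0.837580, cosh=1.371762, sinh=0.939006; start (x,ẋ)=(-0.046900, -0.215200) → end (x,ẋ)=(-0.099609, -0.215339)
phase 2: p=0.3549, T=0.569, ωT=1.840089, cosh=3.227951, sinh=3.069148; start (x,ẋ)=(-0.099609, -0.215339) → end (x,ẋ)=(-1.316601, -5.206250)

1 0.2590 -0.0996 -0.2153
2 0.8280 -1.3166 -5.2062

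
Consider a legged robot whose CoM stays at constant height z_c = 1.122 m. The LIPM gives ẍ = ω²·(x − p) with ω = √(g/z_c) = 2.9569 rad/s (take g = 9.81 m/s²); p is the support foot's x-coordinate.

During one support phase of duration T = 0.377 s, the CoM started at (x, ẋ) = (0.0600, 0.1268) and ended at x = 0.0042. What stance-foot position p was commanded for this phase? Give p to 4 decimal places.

p = 0.2258

ωT = 2.9569·0.377 = 1.114751; cosh(ωT) = 1.688403, sinh(ωT) = 1.360407
x(T) = p + (x₀−p)·cosh(ωT) + (ẋ₀/ω)·sinh(ωT) ⇒ p·(1 − cosh) = x(T) − x₀·cosh − (ẋ₀/ω)·sinh
numerator   = 0.0042 − (0.0600)·1.688403 − (0.1268/2.9569)·1.360407 = -0.155442
denominator = 1 − 1.688403 = -0.688403
p = -0.155442 / -0.688403 = 0.2258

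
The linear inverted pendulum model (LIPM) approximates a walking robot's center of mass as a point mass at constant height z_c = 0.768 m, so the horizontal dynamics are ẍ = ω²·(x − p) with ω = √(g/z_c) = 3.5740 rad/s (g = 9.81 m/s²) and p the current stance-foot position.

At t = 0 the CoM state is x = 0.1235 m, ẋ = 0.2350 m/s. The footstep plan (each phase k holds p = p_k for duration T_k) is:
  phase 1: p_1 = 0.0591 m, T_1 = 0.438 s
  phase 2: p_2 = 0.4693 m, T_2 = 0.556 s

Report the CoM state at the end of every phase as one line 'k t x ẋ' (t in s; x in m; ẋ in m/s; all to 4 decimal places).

phase 1: p=0.0591, T=0.438, ωT=1.565412, cosh=2.496824, sinh=2.287822; start (x,ẋ)=(0.123500, 0.235000) → end (x,ẋ)=(0.370326, 1.113332)
phase 2: p=0.4693, T=0.556, ωT=1.987144, cosh=3.715878, sinh=3.578792; start (x,ẋ)=(0.370326, 1.113332) → end (x,ẋ)=(1.216348, 2.871065)

1 0.4380 0.3703 1.1133
2 0.9940 1.2163 2.8711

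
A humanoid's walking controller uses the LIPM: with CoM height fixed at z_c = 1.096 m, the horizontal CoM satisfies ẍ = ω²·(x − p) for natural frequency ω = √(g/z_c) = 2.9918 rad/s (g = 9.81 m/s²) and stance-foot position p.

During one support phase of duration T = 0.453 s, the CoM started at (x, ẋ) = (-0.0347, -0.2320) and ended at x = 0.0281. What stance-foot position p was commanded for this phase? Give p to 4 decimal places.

ωT = 2.9918·0.453 = 1.355285; cosh(ωT) = 2.067871, sinh(ωT) = 1.809997
x(T) = p + (x₀−p)·cosh(ωT) + (ẋ₀/ω)·sinh(ωT) ⇒ p·(1 − cosh) = x(T) − x₀·cosh − (ẋ₀/ω)·sinh
numerator   = 0.0281 − (-0.0347)·2.067871 − (-0.2320/2.9918)·1.809997 = 0.240212
denominator = 1 − 2.067871 = -1.067871
p = 0.240212 / -1.067871 = -0.2249

p = -0.2249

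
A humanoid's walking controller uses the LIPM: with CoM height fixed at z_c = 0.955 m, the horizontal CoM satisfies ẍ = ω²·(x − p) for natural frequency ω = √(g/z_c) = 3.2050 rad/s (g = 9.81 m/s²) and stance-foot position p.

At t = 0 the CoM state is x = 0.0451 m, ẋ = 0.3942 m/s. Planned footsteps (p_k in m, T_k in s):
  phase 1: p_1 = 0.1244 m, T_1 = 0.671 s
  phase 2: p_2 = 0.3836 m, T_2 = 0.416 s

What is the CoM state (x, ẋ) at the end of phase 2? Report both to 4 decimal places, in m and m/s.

phase 1: p=0.1244, T=0.671, ωT=2.150555, cosh=4.353022, sinh=4.236602; start (x,ẋ)=(0.045100, 0.394200) → end (x,ẋ)=(0.300288, 0.639201)
phase 2: p=0.3836, T=0.416, ωT=1.333280, cosh=2.028538, sinh=1.764927; start (x,ẋ)=(0.300288, 0.639201) → end (x,ẋ)=(0.566593, 0.825380)

x = 0.5666, ẋ = 0.8254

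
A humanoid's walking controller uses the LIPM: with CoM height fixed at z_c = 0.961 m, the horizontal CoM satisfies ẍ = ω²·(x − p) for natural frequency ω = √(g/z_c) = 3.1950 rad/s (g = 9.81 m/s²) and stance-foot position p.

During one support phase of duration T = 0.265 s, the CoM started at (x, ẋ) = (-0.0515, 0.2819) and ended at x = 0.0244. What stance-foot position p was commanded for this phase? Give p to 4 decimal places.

p = -0.0303

ωT = 3.1950·0.265 = 0.846675; cosh(ωT) = 1.380359, sinh(ωT) = 0.951521
x(T) = p + (x₀−p)·cosh(ωT) + (ẋ₀/ω)·sinh(ωT) ⇒ p·(1 − cosh) = x(T) − x₀·cosh − (ẋ₀/ω)·sinh
numerator   = 0.0244 − (-0.0515)·1.380359 − (0.2819/3.1950)·0.951521 = 0.011534
denominator = 1 − 1.380359 = -0.380359
p = 0.011534 / -0.380359 = -0.0303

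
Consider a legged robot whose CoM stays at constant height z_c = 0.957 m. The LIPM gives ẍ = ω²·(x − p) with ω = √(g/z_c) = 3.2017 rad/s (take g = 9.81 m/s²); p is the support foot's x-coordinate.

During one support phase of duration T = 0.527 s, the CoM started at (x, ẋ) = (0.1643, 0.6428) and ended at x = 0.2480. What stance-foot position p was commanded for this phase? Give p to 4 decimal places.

ωT = 3.2017·0.527 = 1.687296; cosh(ωT) = 2.794932, sinh(ωT) = 2.609913
x(T) = p + (x₀−p)·cosh(ωT) + (ẋ₀/ω)·sinh(ωT) ⇒ p·(1 − cosh) = x(T) − x₀·cosh − (ẋ₀/ω)·sinh
numerator   = 0.2480 − (0.1643)·2.794932 − (0.6428/3.2017)·2.609913 = -0.735195
denominator = 1 − 2.794932 = -1.794932
p = -0.735195 / -1.794932 = 0.4096

p = 0.4096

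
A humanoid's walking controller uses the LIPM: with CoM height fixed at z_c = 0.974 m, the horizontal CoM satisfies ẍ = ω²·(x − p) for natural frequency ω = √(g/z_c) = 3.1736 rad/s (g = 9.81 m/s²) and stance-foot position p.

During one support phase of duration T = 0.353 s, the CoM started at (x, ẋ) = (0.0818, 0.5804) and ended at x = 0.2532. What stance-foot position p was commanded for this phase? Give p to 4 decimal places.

p = 0.1955

ωT = 3.1736·0.353 = 1.120281; cosh(ωT) = 1.695952, sinh(ωT) = 1.369763
x(T) = p + (x₀−p)·cosh(ωT) + (ẋ₀/ω)·sinh(ωT) ⇒ p·(1 − cosh) = x(T) − x₀·cosh − (ẋ₀/ω)·sinh
numerator   = 0.2532 − (0.0818)·1.695952 − (0.5804/3.1736)·1.369763 = -0.136036
denominator = 1 − 1.695952 = -0.695952
p = -0.136036 / -0.695952 = 0.1955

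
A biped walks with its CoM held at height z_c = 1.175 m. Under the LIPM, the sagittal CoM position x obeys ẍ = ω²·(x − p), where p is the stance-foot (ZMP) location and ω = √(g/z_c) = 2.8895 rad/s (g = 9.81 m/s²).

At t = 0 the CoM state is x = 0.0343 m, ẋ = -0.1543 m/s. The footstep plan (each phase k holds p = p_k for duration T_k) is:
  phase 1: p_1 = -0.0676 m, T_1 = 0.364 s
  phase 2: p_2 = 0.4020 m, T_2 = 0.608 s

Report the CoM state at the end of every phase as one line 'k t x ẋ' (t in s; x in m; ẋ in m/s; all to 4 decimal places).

1 0.3640 0.0289 0.1222
2 0.9720 -0.5920 -2.6651

phase 1: p=-0.0676, T=0.364, ωT=1.051778, cosh=1.606026, sinh=1.256710; start (x,ẋ)=(0.034300, -0.154300) → end (x,ẋ)=(0.028945, 0.122216)
phase 2: p=0.4020, T=0.608, ωT=1.756816, cosh=2.983277, sinh=2.810683; start (x,ẋ)=(0.028945, 0.122216) → end (x,ẋ)=(-0.592043, -2.665147)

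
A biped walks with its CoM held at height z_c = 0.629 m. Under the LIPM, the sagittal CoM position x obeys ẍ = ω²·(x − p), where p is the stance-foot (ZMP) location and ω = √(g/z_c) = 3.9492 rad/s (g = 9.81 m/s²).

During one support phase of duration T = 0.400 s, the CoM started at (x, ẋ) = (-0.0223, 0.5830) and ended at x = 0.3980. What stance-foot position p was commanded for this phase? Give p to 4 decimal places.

p = -0.0728

ωT = 3.9492·0.400 = 1.579680; cosh(ωT) = 2.529722, sinh(ωT) = 2.323681
x(T) = p + (x₀−p)·cosh(ωT) + (ẋ₀/ω)·sinh(ωT) ⇒ p·(1 − cosh) = x(T) − x₀·cosh − (ẋ₀/ω)·sinh
numerator   = 0.3980 − (-0.0223)·2.529722 − (0.5830/3.9492)·2.323681 = 0.111380
denominator = 1 − 2.529722 = -1.529722
p = 0.111380 / -1.529722 = -0.0728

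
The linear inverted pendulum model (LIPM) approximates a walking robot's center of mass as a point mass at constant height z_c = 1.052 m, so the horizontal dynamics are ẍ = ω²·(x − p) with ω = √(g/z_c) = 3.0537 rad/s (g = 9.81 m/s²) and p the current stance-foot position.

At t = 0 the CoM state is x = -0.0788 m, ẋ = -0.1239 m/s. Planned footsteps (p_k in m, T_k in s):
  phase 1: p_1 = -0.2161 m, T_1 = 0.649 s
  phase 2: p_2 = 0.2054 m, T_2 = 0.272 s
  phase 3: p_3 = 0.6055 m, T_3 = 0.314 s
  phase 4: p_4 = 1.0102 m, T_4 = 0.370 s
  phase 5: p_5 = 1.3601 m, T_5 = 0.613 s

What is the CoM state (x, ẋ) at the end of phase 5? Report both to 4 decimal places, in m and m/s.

x = 2.4930, ẋ = 3.7187

phase 1: p=-0.2161, T=0.649, ωT=1.981851, cosh=3.696989, sinh=3.559175; start (x,ẋ)=(-0.078800, -0.123900) → end (x,ẋ)=(0.147088, 1.034209)
phase 2: p=0.2054, T=0.272, ωT=0.830606, cosh=1.365247, sinh=0.929462; start (x,ẋ)=(0.147088, 1.034209) → end (x,ẋ)=(0.440574, 1.246443)
phase 3: p=0.6055, T=0.314, ωT=0.958862, cosh=1.496027, sinh=1.112698; start (x,ẋ)=(0.440574, 1.246443) → end (x,ẋ)=(0.812941, 1.304319)
phase 4: p=1.0102, T=0.370, ωT=1.129869, cosh=1.709163, sinh=1.386088; start (x,ẋ)=(0.812941, 1.304319) → end (x,ẋ)=(1.265089, 1.394359)
phase 5: p=1.3601, T=0.613, ωT=1.871918, cosh=3.327291, sinh=3.173463; start (x,ẋ)=(1.265089, 1.394359) → end (x,ẋ)=(2.493016, 3.718709)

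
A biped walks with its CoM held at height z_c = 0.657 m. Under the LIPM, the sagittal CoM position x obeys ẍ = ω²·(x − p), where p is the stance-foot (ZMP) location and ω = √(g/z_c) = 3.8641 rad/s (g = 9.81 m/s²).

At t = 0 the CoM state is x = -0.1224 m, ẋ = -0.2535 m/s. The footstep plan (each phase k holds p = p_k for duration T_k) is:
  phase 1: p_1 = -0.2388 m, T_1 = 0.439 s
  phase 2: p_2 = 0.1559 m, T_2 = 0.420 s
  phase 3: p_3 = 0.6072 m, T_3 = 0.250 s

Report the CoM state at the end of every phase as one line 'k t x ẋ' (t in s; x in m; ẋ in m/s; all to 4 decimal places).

1 0.4390 -0.0836 0.4708
2 0.8590 -0.1779 -1.0143
3 1.1090 -0.8685 -4.9337

phase 1: p=-0.2388, T=0.439, ωT=1.696340, cosh=2.818651, sinh=2.635298; start (x,ẋ)=(-0.122400, -0.253500) → end (x,ẋ)=(-0.083595, 0.470779)
phase 2: p=0.1559, T=0.420, ωT=1.622922, cosh=2.632599, sinh=2.435278; start (x,ẋ)=(-0.083595, 0.470779) → end (x,ẋ)=(-0.177894, -1.014310)
phase 3: p=0.6072, T=0.250, ωT=0.966025, cosh=1.504036, sinh=1.123443; start (x,ẋ)=(-0.177894, -1.014310) → end (x,ẋ)=(-0.868509, -4.933727)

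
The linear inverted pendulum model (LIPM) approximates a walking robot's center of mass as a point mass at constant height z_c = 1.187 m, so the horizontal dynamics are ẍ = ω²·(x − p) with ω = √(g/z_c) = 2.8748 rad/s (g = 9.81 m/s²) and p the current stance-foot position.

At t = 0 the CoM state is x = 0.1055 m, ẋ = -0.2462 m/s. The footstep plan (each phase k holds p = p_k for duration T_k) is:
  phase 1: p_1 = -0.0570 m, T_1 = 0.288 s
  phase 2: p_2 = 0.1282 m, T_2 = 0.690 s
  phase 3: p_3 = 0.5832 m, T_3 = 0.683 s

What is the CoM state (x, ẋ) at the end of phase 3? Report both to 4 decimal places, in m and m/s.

phase 1: p=-0.0570, T=0.288, ωT=0.827942, cosh=1.362776, sinh=0.925829; start (x,ẋ)=(0.105500, -0.246200) → end (x,ẋ)=(0.085162, 0.096990)
phase 2: p=0.1282, T=0.690, ωT=1.983612, cosh=3.703261, sinh=3.565690; start (x,ẋ)=(0.085162, 0.096990) → end (x,ẋ)=(0.089120, -0.081983)
phase 3: p=0.5832, T=0.683, ωT=1.963488, cosh=3.632252, sinh=3.491884; start (x,ẋ)=(0.089120, -0.081983) → end (x,ẋ)=(-1.311004, -5.257589)

x = -1.3110, ẋ = -5.2576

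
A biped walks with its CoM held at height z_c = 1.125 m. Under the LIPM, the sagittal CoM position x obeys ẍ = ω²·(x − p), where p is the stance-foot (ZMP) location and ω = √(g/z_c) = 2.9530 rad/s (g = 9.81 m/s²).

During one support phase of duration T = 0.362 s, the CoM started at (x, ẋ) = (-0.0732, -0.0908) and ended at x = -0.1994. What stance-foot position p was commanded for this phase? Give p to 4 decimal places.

p = 0.0649

ωT = 2.9530·0.362 = 1.068986; cosh(ωT) = 1.627891, sinh(ωT) = 1.284534
x(T) = p + (x₀−p)·cosh(ωT) + (ẋ₀/ω)·sinh(ωT) ⇒ p·(1 − cosh) = x(T) − x₀·cosh − (ẋ₀/ω)·sinh
numerator   = -0.1994 − (-0.0732)·1.627891 − (-0.0908/2.9530)·1.284534 = -0.040741
denominator = 1 − 1.627891 = -0.627891
p = -0.040741 / -0.627891 = 0.0649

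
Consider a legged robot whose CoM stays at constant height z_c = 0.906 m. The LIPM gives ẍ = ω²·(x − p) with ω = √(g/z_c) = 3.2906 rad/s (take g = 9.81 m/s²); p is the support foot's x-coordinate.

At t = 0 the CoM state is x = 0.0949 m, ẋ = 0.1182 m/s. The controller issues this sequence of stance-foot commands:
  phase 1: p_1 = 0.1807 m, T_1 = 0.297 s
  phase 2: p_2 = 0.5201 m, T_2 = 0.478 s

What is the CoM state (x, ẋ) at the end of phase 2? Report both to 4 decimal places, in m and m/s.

phase 1: p=0.1807, T=0.297, ωT=0.977308, cosh=1.516808, sinh=1.140485; start (x,ẋ)=(0.094900, 0.118200) → end (x,ẋ)=(0.091525, -0.142711)
phase 2: p=0.5201, T=0.478, ωT=1.572907, cosh=2.514041, sinh=2.306600; start (x,ẋ)=(0.091525, -0.142711) → end (x,ẋ)=(-0.657391, -3.611708)

x = -0.6574, ẋ = -3.6117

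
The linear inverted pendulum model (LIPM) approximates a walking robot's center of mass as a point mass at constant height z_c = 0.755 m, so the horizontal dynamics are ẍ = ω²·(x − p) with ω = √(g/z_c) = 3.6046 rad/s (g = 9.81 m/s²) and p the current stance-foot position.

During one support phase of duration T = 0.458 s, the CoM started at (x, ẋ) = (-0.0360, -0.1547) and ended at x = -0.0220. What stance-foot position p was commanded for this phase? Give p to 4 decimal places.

ωT = 3.6046·0.458 = 1.650907; cosh(ωT) = 2.701790, sinh(ωT) = 2.509914
x(T) = p + (x₀−p)·cosh(ωT) + (ẋ₀/ω)·sinh(ωT) ⇒ p·(1 − cosh) = x(T) − x₀·cosh − (ẋ₀/ω)·sinh
numerator   = -0.0220 − (-0.0360)·2.701790 − (-0.1547/3.6046)·2.509914 = 0.182983
denominator = 1 − 2.701790 = -1.701790
p = 0.182983 / -1.701790 = -0.1075

p = -0.1075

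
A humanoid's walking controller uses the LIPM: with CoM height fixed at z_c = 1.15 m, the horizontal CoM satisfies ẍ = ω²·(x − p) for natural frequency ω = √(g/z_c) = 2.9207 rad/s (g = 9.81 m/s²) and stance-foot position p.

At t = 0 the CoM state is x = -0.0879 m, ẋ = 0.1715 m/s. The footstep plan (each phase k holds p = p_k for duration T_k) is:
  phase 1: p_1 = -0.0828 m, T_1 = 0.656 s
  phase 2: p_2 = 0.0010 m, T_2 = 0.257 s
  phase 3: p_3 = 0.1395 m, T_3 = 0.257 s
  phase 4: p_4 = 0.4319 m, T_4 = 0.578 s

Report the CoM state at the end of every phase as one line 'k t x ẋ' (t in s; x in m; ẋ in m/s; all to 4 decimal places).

1 0.6560 0.0946 0.5457
2 0.9130 0.2761 0.9319
3 1.1700 0.5790 1.5352
4 1.7480 2.2165 5.4166

phase 1: p=-0.0828, T=0.656, ωT=1.915979, cosh=3.470393, sinh=3.323195; start (x,ẋ)=(-0.087900, 0.171500) → end (x,ẋ)=(0.094635, 0.545671)
phase 2: p=0.0010, T=0.257, ωT=0.750620, cosh=1.295193, sinh=0.823119; start (x,ẋ)=(0.094635, 0.545671) → end (x,ẋ)=(0.276058, 0.931857)
phase 3: p=0.1395, T=0.257, ωT=0.750620, cosh=1.295193, sinh=0.823119; start (x,ẋ)=(0.276058, 0.931857) → end (x,ẋ)=(0.578987, 1.535232)
phase 4: p=0.4319, T=0.578, ωT=1.688165, cosh=2.797201, sinh=2.612342; start (x,ẋ)=(0.578987, 1.535232) → end (x,ẋ)=(2.216480, 5.416608)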